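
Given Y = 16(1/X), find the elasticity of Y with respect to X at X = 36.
Elasticity = -1

Elasticity = (dY/dX) · (X/Y)

dY/dX = -16/X²
At X = 36: dY/dX = -1/81, Y = 4/9

Elasticity = (-1/81) · (36 / (4/9)) = -1

Interpretation: for a small percentage change in X, the percentage change in Y is approximately -1.00 times as large.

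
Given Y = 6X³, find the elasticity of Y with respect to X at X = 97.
Elasticity = 3

Elasticity = (dY/dX) · (X/Y)

dY/dX = 18·X²
At X = 97: dY/dX = 169362, Y = 5476038

Elasticity = 169362 · (97 / 5476038) = 3

Interpretation: for a small percentage change in X, the percentage change in Y is approximately 3.00 times as large.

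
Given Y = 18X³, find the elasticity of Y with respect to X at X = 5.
Elasticity = 3

Elasticity = (dY/dX) · (X/Y)

dY/dX = 54·X²
At X = 5: dY/dX = 1350, Y = 2250

Elasticity = 1350 · (5 / 2250) = 3

Interpretation: for a small percentage change in X, the percentage change in Y is approximately 3.00 times as large.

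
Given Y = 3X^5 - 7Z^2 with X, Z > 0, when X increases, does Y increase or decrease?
Y increases

Taking the partial derivative:
∂Y/∂X = 15X^4

∂Y/∂X = 15X^4 > 0 (assuming positive values)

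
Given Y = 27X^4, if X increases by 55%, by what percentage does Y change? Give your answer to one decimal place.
477.2%

For Y = 27X^4:
If X → X(1 + 0.55)
Then Y → Y · (1 + 0.55)^4
     ≈ Y · 5.7720

Percentage change = ((1 + 0.55)^4 − 1) × 100% ≈ 477.2%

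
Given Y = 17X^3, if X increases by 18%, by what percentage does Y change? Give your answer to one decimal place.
64.3%

For Y = 17X^3:
If X → X(1 + 0.18)
Then Y → Y · (1 + 0.18)^3
     ≈ Y · 1.6430

Percentage change = ((1 + 0.18)^3 − 1) × 100% ≈ 64.3%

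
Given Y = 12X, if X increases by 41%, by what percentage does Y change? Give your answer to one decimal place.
41.0%

For Y = 12X:
If X → X(1 + 0.41)
Then Y → Y · (1 + 0.41)^1
     = Y · 1.4100

Percentage change = ((1 + 0.41)^1 − 1) × 100% = 41.0%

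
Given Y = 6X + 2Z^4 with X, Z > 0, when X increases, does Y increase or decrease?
Y increases

Taking the partial derivative:
∂Y/∂X = 6

∂Y/∂X = 6 > 0 (assuming positive values)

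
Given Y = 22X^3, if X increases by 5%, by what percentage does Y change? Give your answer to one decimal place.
15.8%

For Y = 22X^3:
If X → X(1 + 0.05)
Then Y → Y · (1 + 0.05)^3
     ≈ Y · 1.1576

Percentage change = ((1 + 0.05)^3 − 1) × 100% ≈ 15.8%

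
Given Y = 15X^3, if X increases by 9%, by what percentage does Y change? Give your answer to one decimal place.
29.5%

For Y = 15X^3:
If X → X(1 + 0.09)
Then Y → Y · (1 + 0.09)^3
     ≈ Y · 1.2950

Percentage change = ((1 + 0.09)^3 − 1) × 100% ≈ 29.5%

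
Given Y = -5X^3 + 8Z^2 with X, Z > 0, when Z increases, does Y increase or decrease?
Y increases

Taking the partial derivative:
∂Y/∂Z = 16Z

∂Y/∂Z = 16Z > 0 (assuming positive values)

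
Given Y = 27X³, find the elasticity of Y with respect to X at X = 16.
Elasticity = 3

Elasticity = (dY/dX) · (X/Y)

dY/dX = 81·X²
At X = 16: dY/dX = 20736, Y = 110592

Elasticity = 20736 · (16 / 110592) = 3

Interpretation: for a small percentage change in X, the percentage change in Y is approximately 3.00 times as large.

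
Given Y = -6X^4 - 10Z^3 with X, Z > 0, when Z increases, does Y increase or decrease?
Y decreases

Taking the partial derivative:
∂Y/∂Z = -30Z^2

∂Y/∂Z = -30Z^2 < 0 (assuming positive values)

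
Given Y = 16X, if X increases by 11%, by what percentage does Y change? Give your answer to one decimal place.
11.0%

For Y = 16X:
If X → X(1 + 0.11)
Then Y → Y · (1 + 0.11)^1
     = Y · 1.1100

Percentage change = ((1 + 0.11)^1 − 1) × 100% = 11.0%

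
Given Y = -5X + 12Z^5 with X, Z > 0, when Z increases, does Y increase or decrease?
Y increases

Taking the partial derivative:
∂Y/∂Z = 60Z^4

∂Y/∂Z = 60Z^4 > 0 (assuming positive values)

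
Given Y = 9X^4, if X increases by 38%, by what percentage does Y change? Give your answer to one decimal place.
262.7%

For Y = 9X^4:
If X → X(1 + 0.38)
Then Y → Y · (1 + 0.38)^4
     ≈ Y · 3.6267

Percentage change = ((1 + 0.38)^4 − 1) × 100% ≈ 262.7%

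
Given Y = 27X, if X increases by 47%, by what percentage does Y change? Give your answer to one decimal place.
47.0%

For Y = 27X:
If X → X(1 + 0.47)
Then Y → Y · (1 + 0.47)^1
     = Y · 1.4700

Percentage change = ((1 + 0.47)^1 − 1) × 100% = 47.0%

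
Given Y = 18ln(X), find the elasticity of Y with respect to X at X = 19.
Elasticity = 1/ln(19) ≈ 0.3396

Elasticity = (dY/dX) · (X/Y)

dY/dX = 18/X
At X = 19: dY/dX = 18/19, Y = 18·ln(19)

Elasticity = (18/19) · (19 / (18·ln(19))) = 1/ln(19) ≈ 0.3396

Interpretation: for a small percentage change in X, the percentage change in Y is approximately 0.34 times as large.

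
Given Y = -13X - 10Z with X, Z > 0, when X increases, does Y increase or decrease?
Y decreases

Taking the partial derivative:
∂Y/∂X = -13

∂Y/∂X = -13 < 0 (assuming positive values)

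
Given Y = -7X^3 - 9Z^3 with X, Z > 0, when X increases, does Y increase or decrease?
Y decreases

Taking the partial derivative:
∂Y/∂X = -21X^2

∂Y/∂X = -21X^2 < 0 (assuming positive values)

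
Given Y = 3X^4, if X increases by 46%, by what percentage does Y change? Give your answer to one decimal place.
354.4%

For Y = 3X^4:
If X → X(1 + 0.46)
Then Y → Y · (1 + 0.46)^4
     ≈ Y · 4.5437

Percentage change = ((1 + 0.46)^4 − 1) × 100% ≈ 354.4%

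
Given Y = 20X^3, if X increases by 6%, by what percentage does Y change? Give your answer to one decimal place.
19.1%

For Y = 20X^3:
If X → X(1 + 0.06)
Then Y → Y · (1 + 0.06)^3
     ≈ Y · 1.1910

Percentage change = ((1 + 0.06)^3 − 1) × 100% ≈ 19.1%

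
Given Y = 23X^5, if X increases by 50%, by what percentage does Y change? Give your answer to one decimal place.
659.4%

For Y = 23X^5:
If X → X(1 + 0.5)
Then Y → Y · (1 + 0.5)^5
     ≈ Y · 7.5938

Percentage change = ((1 + 0.5)^5 − 1) × 100% ≈ 659.4%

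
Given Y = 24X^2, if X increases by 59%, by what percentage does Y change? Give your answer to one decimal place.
152.8%

For Y = 24X^2:
If X → X(1 + 0.59)
Then Y → Y · (1 + 0.59)^2
     = Y · 2.5281

Percentage change = ((1 + 0.59)^2 − 1) × 100% ≈ 152.8%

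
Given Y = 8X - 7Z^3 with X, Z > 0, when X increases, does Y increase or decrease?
Y increases

Taking the partial derivative:
∂Y/∂X = 8

∂Y/∂X = 8 > 0 (assuming positive values)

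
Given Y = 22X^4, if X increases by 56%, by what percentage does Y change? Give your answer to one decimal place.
492.2%

For Y = 22X^4:
If X → X(1 + 0.56)
Then Y → Y · (1 + 0.56)^4
     ≈ Y · 5.9224

Percentage change = ((1 + 0.56)^4 − 1) × 100% ≈ 492.2%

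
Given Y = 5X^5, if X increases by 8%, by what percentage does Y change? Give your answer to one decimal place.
46.9%

For Y = 5X^5:
If X → X(1 + 0.08)
Then Y → Y · (1 + 0.08)^5
     ≈ Y · 1.4693

Percentage change = ((1 + 0.08)^5 − 1) × 100% ≈ 46.9%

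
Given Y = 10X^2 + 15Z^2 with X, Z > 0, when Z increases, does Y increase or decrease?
Y increases

Taking the partial derivative:
∂Y/∂Z = 30Z

∂Y/∂Z = 30Z > 0 (assuming positive values)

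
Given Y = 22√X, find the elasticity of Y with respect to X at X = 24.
Elasticity = 1/2

Elasticity = (dY/dX) · (X/Y)

dY/dX = 11/√X
At X = 24: dY/dX = 11·√6/12, Y = 44·√6

Elasticity = (11·√6/12) · (24 / (44·√6)) = 1/2

Interpretation: for a small percentage change in X, the percentage change in Y is approximately 0.50 times as large.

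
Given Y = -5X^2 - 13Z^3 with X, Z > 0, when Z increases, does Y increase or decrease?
Y decreases

Taking the partial derivative:
∂Y/∂Z = -39Z^2

∂Y/∂Z = -39Z^2 < 0 (assuming positive values)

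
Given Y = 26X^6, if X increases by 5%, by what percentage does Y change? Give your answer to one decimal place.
34.0%

For Y = 26X^6:
If X → X(1 + 0.05)
Then Y → Y · (1 + 0.05)^6
     ≈ Y · 1.3401

Percentage change = ((1 + 0.05)^6 − 1) × 100% ≈ 34.0%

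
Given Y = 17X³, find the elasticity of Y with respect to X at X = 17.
Elasticity = 3

Elasticity = (dY/dX) · (X/Y)

dY/dX = 51·X²
At X = 17: dY/dX = 14739, Y = 83521

Elasticity = 14739 · (17 / 83521) = 3

Interpretation: for a small percentage change in X, the percentage change in Y is approximately 3.00 times as large.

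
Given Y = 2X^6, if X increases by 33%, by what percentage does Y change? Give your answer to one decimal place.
453.5%

For Y = 2X^6:
If X → X(1 + 0.33)
Then Y → Y · (1 + 0.33)^6
     ≈ Y · 5.5349

Percentage change = ((1 + 0.33)^6 − 1) × 100% ≈ 453.5%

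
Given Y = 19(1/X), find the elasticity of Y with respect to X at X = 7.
Elasticity = -1

Elasticity = (dY/dX) · (X/Y)

dY/dX = -19/X²
At X = 7: dY/dX = -19/49, Y = 19/7

Elasticity = (-19/49) · (7 / (19/7)) = -1

Interpretation: for a small percentage change in X, the percentage change in Y is approximately -1.00 times as large.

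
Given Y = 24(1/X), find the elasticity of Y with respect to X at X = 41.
Elasticity = -1

Elasticity = (dY/dX) · (X/Y)

dY/dX = -24/X²
At X = 41: dY/dX = -24/1681, Y = 24/41

Elasticity = (-24/1681) · (41 / (24/41)) = -1

Interpretation: for a small percentage change in X, the percentage change in Y is approximately -1.00 times as large.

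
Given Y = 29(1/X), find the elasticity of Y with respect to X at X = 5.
Elasticity = -1

Elasticity = (dY/dX) · (X/Y)

dY/dX = -29/X²
At X = 5: dY/dX = -29/25, Y = 29/5

Elasticity = (-29/25) · (5 / (29/5)) = -1

Interpretation: for a small percentage change in X, the percentage change in Y is approximately -1.00 times as large.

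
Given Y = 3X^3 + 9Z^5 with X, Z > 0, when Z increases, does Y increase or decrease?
Y increases

Taking the partial derivative:
∂Y/∂Z = 45Z^4

∂Y/∂Z = 45Z^4 > 0 (assuming positive values)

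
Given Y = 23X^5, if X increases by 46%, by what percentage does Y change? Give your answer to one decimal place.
563.4%

For Y = 23X^5:
If X → X(1 + 0.46)
Then Y → Y · (1 + 0.46)^5
     ≈ Y · 6.6338

Percentage change = ((1 + 0.46)^5 − 1) × 100% ≈ 563.4%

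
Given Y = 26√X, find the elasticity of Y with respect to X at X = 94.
Elasticity = 1/2

Elasticity = (dY/dX) · (X/Y)

dY/dX = 13/√X
At X = 94: dY/dX = 13·√94/94, Y = 26·√94

Elasticity = (13·√94/94) · (94 / (26·√94)) = 1/2

Interpretation: for a small percentage change in X, the percentage change in Y is approximately 0.50 times as large.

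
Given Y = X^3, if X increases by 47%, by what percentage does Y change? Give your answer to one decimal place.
217.7%

For Y = X^3:
If X → X(1 + 0.47)
Then Y → Y · (1 + 0.47)^3
     ≈ Y · 3.1765

Percentage change = ((1 + 0.47)^3 − 1) × 100% ≈ 217.7%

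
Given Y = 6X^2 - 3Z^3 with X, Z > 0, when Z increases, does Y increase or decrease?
Y decreases

Taking the partial derivative:
∂Y/∂Z = -9Z^2

∂Y/∂Z = -9Z^2 < 0 (assuming positive values)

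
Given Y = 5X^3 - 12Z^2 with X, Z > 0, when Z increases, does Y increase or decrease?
Y decreases

Taking the partial derivative:
∂Y/∂Z = -24Z

∂Y/∂Z = -24Z < 0 (assuming positive values)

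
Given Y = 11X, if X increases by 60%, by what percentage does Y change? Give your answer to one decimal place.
60.0%

For Y = 11X:
If X → X(1 + 0.6)
Then Y → Y · (1 + 0.6)^1
     = Y · 1.6000

Percentage change = ((1 + 0.6)^1 − 1) × 100% = 60.0%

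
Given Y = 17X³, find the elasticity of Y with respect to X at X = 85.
Elasticity = 3

Elasticity = (dY/dX) · (X/Y)

dY/dX = 51·X²
At X = 85: dY/dX = 368475, Y = 10440125

Elasticity = 368475 · (85 / 10440125) = 3

Interpretation: for a small percentage change in X, the percentage change in Y is approximately 3.00 times as large.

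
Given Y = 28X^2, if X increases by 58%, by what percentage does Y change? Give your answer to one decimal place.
149.6%

For Y = 28X^2:
If X → X(1 + 0.58)
Then Y → Y · (1 + 0.58)^2
     = Y · 2.4964

Percentage change = ((1 + 0.58)^2 − 1) × 100% ≈ 149.6%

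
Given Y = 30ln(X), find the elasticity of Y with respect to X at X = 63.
Elasticity = 1/ln(63) ≈ 0.2414

Elasticity = (dY/dX) · (X/Y)

dY/dX = 30/X
At X = 63: dY/dX = 10/21, Y = 30·ln(63)

Elasticity = (10/21) · (63 / (30·ln(63))) = 1/ln(63) ≈ 0.2414

Interpretation: for a small percentage change in X, the percentage change in Y is approximately 0.24 times as large.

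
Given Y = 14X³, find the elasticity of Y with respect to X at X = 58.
Elasticity = 3

Elasticity = (dY/dX) · (X/Y)

dY/dX = 42·X²
At X = 58: dY/dX = 141288, Y = 2731568

Elasticity = 141288 · (58 / 2731568) = 3

Interpretation: for a small percentage change in X, the percentage change in Y is approximately 3.00 times as large.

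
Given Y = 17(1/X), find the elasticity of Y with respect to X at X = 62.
Elasticity = -1

Elasticity = (dY/dX) · (X/Y)

dY/dX = -17/X²
At X = 62: dY/dX = -17/3844, Y = 17/62

Elasticity = (-17/3844) · (62 / (17/62)) = -1

Interpretation: for a small percentage change in X, the percentage change in Y is approximately -1.00 times as large.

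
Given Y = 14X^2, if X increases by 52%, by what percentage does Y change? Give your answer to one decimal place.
131.0%

For Y = 14X^2:
If X → X(1 + 0.52)
Then Y → Y · (1 + 0.52)^2
     = Y · 2.3104

Percentage change = ((1 + 0.52)^2 − 1) × 100% ≈ 131.0%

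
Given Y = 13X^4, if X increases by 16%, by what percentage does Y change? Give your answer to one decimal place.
81.1%

For Y = 13X^4:
If X → X(1 + 0.16)
Then Y → Y · (1 + 0.16)^4
     ≈ Y · 1.8106

Percentage change = ((1 + 0.16)^4 − 1) × 100% ≈ 81.1%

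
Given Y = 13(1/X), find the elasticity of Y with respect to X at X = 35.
Elasticity = -1

Elasticity = (dY/dX) · (X/Y)

dY/dX = -13/X²
At X = 35: dY/dX = -13/1225, Y = 13/35

Elasticity = (-13/1225) · (35 / (13/35)) = -1

Interpretation: for a small percentage change in X, the percentage change in Y is approximately -1.00 times as large.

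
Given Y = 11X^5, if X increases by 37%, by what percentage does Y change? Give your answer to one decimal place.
382.6%

For Y = 11X^5:
If X → X(1 + 0.37)
Then Y → Y · (1 + 0.37)^5
     ≈ Y · 4.8262

Percentage change = ((1 + 0.37)^5 − 1) × 100% ≈ 382.6%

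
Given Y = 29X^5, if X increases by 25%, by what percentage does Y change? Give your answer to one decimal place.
205.2%

For Y = 29X^5:
If X → X(1 + 0.25)
Then Y → Y · (1 + 0.25)^5
     ≈ Y · 3.0518

Percentage change = ((1 + 0.25)^5 − 1) × 100% ≈ 205.2%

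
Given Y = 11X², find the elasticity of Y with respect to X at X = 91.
Elasticity = 2

Elasticity = (dY/dX) · (X/Y)

dY/dX = 22·X
At X = 91: dY/dX = 2002, Y = 91091

Elasticity = 2002 · (91 / 91091) = 2

Interpretation: for a small percentage change in X, the percentage change in Y is approximately 2.00 times as large.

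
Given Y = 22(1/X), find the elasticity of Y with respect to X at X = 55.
Elasticity = -1

Elasticity = (dY/dX) · (X/Y)

dY/dX = -22/X²
At X = 55: dY/dX = -2/275, Y = 2/5

Elasticity = (-2/275) · (55 / (2/5)) = -1

Interpretation: for a small percentage change in X, the percentage change in Y is approximately -1.00 times as large.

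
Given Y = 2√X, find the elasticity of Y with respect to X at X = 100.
Elasticity = 1/2

Elasticity = (dY/dX) · (X/Y)

dY/dX = 1/√X
At X = 100: dY/dX = 1/10, Y = 20

Elasticity = (1/10) · (100 / 20) = 1/2

Interpretation: for a small percentage change in X, the percentage change in Y is approximately 0.50 times as large.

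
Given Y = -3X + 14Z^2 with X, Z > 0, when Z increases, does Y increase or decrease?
Y increases

Taking the partial derivative:
∂Y/∂Z = 28Z

∂Y/∂Z = 28Z > 0 (assuming positive values)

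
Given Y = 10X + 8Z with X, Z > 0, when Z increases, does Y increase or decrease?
Y increases

Taking the partial derivative:
∂Y/∂Z = 8

∂Y/∂Z = 8 > 0 (assuming positive values)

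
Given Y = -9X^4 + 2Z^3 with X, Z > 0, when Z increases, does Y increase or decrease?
Y increases

Taking the partial derivative:
∂Y/∂Z = 6Z^2

∂Y/∂Z = 6Z^2 > 0 (assuming positive values)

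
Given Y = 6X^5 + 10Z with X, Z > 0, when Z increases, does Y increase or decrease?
Y increases

Taking the partial derivative:
∂Y/∂Z = 10

∂Y/∂Z = 10 > 0 (assuming positive values)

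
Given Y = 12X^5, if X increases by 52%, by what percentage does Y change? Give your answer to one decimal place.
711.4%

For Y = 12X^5:
If X → X(1 + 0.52)
Then Y → Y · (1 + 0.52)^5
     ≈ Y · 8.1137

Percentage change = ((1 + 0.52)^5 − 1) × 100% ≈ 711.4%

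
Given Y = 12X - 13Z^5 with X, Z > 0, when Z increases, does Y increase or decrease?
Y decreases

Taking the partial derivative:
∂Y/∂Z = -65Z^4

∂Y/∂Z = -65Z^4 < 0 (assuming positive values)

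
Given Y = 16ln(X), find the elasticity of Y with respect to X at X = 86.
Elasticity = 1/ln(86) ≈ 0.2245

Elasticity = (dY/dX) · (X/Y)

dY/dX = 16/X
At X = 86: dY/dX = 8/43, Y = 16·ln(86)

Elasticity = (8/43) · (86 / (16·ln(86))) = 1/ln(86) ≈ 0.2245

Interpretation: for a small percentage change in X, the percentage change in Y is approximately 0.22 times as large.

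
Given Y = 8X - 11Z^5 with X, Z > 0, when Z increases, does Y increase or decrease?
Y decreases

Taking the partial derivative:
∂Y/∂Z = -55Z^4

∂Y/∂Z = -55Z^4 < 0 (assuming positive values)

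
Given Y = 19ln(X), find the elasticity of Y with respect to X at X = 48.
Elasticity = 1/ln(48) ≈ 0.2583

Elasticity = (dY/dX) · (X/Y)

dY/dX = 19/X
At X = 48: dY/dX = 19/48, Y = 19·ln(48)

Elasticity = (19/48) · (48 / (19·ln(48))) = 1/ln(48) ≈ 0.2583

Interpretation: for a small percentage change in X, the percentage change in Y is approximately 0.26 times as large.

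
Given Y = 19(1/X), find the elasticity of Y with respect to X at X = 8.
Elasticity = -1

Elasticity = (dY/dX) · (X/Y)

dY/dX = -19/X²
At X = 8: dY/dX = -19/64, Y = 19/8

Elasticity = (-19/64) · (8 / (19/8)) = -1

Interpretation: for a small percentage change in X, the percentage change in Y is approximately -1.00 times as large.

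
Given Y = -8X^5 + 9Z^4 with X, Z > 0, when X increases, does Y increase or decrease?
Y decreases

Taking the partial derivative:
∂Y/∂X = -40X^4

∂Y/∂X = -40X^4 < 0 (assuming positive values)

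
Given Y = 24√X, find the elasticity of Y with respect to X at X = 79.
Elasticity = 1/2

Elasticity = (dY/dX) · (X/Y)

dY/dX = 12/√X
At X = 79: dY/dX = 12·√79/79, Y = 24·√79

Elasticity = (12·√79/79) · (79 / (24·√79)) = 1/2

Interpretation: for a small percentage change in X, the percentage change in Y is approximately 0.50 times as large.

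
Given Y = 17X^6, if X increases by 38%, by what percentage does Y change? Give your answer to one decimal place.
590.7%

For Y = 17X^6:
If X → X(1 + 0.38)
Then Y → Y · (1 + 0.38)^6
     ≈ Y · 6.9068

Percentage change = ((1 + 0.38)^6 − 1) × 100% ≈ 590.7%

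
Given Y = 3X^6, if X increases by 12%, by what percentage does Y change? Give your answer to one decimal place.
97.4%

For Y = 3X^6:
If X → X(1 + 0.12)
Then Y → Y · (1 + 0.12)^6
     ≈ Y · 1.9738

Percentage change = ((1 + 0.12)^6 − 1) × 100% ≈ 97.4%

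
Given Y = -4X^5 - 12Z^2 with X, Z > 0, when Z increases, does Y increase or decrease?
Y decreases

Taking the partial derivative:
∂Y/∂Z = -24Z

∂Y/∂Z = -24Z < 0 (assuming positive values)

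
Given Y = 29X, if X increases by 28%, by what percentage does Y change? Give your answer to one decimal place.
28.0%

For Y = 29X:
If X → X(1 + 0.28)
Then Y → Y · (1 + 0.28)^1
     = Y · 1.2800

Percentage change = ((1 + 0.28)^1 − 1) × 100% = 28.0%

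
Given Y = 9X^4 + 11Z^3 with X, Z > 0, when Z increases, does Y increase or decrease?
Y increases

Taking the partial derivative:
∂Y/∂Z = 33Z^2

∂Y/∂Z = 33Z^2 > 0 (assuming positive values)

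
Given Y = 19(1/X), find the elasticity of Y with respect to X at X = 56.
Elasticity = -1

Elasticity = (dY/dX) · (X/Y)

dY/dX = -19/X²
At X = 56: dY/dX = -19/3136, Y = 19/56

Elasticity = (-19/3136) · (56 / (19/56)) = -1

Interpretation: for a small percentage change in X, the percentage change in Y is approximately -1.00 times as large.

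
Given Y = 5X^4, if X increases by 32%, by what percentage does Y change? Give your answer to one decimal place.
203.6%

For Y = 5X^4:
If X → X(1 + 0.32)
Then Y → Y · (1 + 0.32)^4
     ≈ Y · 3.0360

Percentage change = ((1 + 0.32)^4 − 1) × 100% ≈ 203.6%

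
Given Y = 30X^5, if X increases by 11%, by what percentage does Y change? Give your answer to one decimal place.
68.5%

For Y = 30X^5:
If X → X(1 + 0.11)
Then Y → Y · (1 + 0.11)^5
     ≈ Y · 1.6851

Percentage change = ((1 + 0.11)^5 − 1) × 100% ≈ 68.5%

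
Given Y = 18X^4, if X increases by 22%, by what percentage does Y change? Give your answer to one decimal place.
121.5%

For Y = 18X^4:
If X → X(1 + 0.22)
Then Y → Y · (1 + 0.22)^4
     ≈ Y · 2.2153

Percentage change = ((1 + 0.22)^4 − 1) × 100% ≈ 121.5%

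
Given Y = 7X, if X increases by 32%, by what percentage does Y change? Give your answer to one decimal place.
32.0%

For Y = 7X:
If X → X(1 + 0.32)
Then Y → Y · (1 + 0.32)^1
     = Y · 1.3200

Percentage change = ((1 + 0.32)^1 − 1) × 100% = 32.0%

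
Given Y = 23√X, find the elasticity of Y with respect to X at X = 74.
Elasticity = 1/2

Elasticity = (dY/dX) · (X/Y)

dY/dX = 23/(2·√X)
At X = 74: dY/dX = 23·√74/148, Y = 23·√74

Elasticity = (23·√74/148) · (74 / (23·√74)) = 1/2

Interpretation: for a small percentage change in X, the percentage change in Y is approximately 0.50 times as large.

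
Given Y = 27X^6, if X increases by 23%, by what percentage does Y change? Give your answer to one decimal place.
246.3%

For Y = 27X^6:
If X → X(1 + 0.23)
Then Y → Y · (1 + 0.23)^6
     ≈ Y · 3.4628

Percentage change = ((1 + 0.23)^6 − 1) × 100% ≈ 246.3%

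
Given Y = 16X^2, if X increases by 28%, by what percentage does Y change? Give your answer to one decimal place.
63.8%

For Y = 16X^2:
If X → X(1 + 0.28)
Then Y → Y · (1 + 0.28)^2
     = Y · 1.6384

Percentage change = ((1 + 0.28)^2 − 1) × 100% ≈ 63.8%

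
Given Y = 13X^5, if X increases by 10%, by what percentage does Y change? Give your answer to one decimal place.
61.1%

For Y = 13X^5:
If X → X(1 + 0.1)
Then Y → Y · (1 + 0.1)^5
     ≈ Y · 1.6105

Percentage change = ((1 + 0.1)^5 − 1) × 100% ≈ 61.1%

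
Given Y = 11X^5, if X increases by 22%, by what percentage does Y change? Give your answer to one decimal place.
170.3%

For Y = 11X^5:
If X → X(1 + 0.22)
Then Y → Y · (1 + 0.22)^5
     ≈ Y · 2.7027

Percentage change = ((1 + 0.22)^5 − 1) × 100% ≈ 170.3%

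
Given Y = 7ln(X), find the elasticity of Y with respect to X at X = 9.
Elasticity = 1/ln(9) ≈ 0.4551

Elasticity = (dY/dX) · (X/Y)

dY/dX = 7/X
At X = 9: dY/dX = 7/9, Y = 7·ln(9)

Elasticity = (7/9) · (9 / (7·ln(9))) = 1/ln(9) ≈ 0.4551

Interpretation: for a small percentage change in X, the percentage change in Y is approximately 0.46 times as large.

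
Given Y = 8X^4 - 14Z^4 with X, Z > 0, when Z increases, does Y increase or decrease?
Y decreases

Taking the partial derivative:
∂Y/∂Z = -56Z^3

∂Y/∂Z = -56Z^3 < 0 (assuming positive values)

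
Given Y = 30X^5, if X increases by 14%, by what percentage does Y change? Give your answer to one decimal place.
92.5%

For Y = 30X^5:
If X → X(1 + 0.14)
Then Y → Y · (1 + 0.14)^5
     ≈ Y · 1.9254

Percentage change = ((1 + 0.14)^5 − 1) × 100% ≈ 92.5%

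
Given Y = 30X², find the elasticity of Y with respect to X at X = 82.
Elasticity = 2

Elasticity = (dY/dX) · (X/Y)

dY/dX = 60·X
At X = 82: dY/dX = 4920, Y = 201720

Elasticity = 4920 · (82 / 201720) = 2

Interpretation: for a small percentage change in X, the percentage change in Y is approximately 2.00 times as large.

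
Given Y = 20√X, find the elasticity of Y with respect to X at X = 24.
Elasticity = 1/2

Elasticity = (dY/dX) · (X/Y)

dY/dX = 10/√X
At X = 24: dY/dX = 5·√6/6, Y = 40·√6

Elasticity = (5·√6/6) · (24 / (40·√6)) = 1/2

Interpretation: for a small percentage change in X, the percentage change in Y is approximately 0.50 times as large.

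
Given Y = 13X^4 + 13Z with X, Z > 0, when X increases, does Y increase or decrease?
Y increases

Taking the partial derivative:
∂Y/∂X = 52X^3

∂Y/∂X = 52X^3 > 0 (assuming positive values)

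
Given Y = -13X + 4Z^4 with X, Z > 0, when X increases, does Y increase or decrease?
Y decreases

Taking the partial derivative:
∂Y/∂X = -13

∂Y/∂X = -13 < 0 (assuming positive values)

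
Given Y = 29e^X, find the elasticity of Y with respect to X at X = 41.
Elasticity = 41

Elasticity = (dY/dX) · (X/Y)

dY/dX = 29·e^X
At X = 41: dY/dX = 29·e^41, Y = 29·e^41

Elasticity = (29·e^41) · (41 / (29·e^41)) = 41

Interpretation: for a small percentage change in X, the percentage change in Y is approximately 41.00 times as large.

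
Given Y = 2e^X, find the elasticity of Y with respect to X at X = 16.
Elasticity = 16

Elasticity = (dY/dX) · (X/Y)

dY/dX = 2·e^X
At X = 16: dY/dX = 2·e^16, Y = 2·e^16

Elasticity = (2·e^16) · (16 / (2·e^16)) = 16

Interpretation: for a small percentage change in X, the percentage change in Y is approximately 16.00 times as large.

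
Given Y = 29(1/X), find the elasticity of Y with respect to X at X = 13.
Elasticity = -1

Elasticity = (dY/dX) · (X/Y)

dY/dX = -29/X²
At X = 13: dY/dX = -29/169, Y = 29/13

Elasticity = (-29/169) · (13 / (29/13)) = -1

Interpretation: for a small percentage change in X, the percentage change in Y is approximately -1.00 times as large.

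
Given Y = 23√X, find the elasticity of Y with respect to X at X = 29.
Elasticity = 1/2

Elasticity = (dY/dX) · (X/Y)

dY/dX = 23/(2·√X)
At X = 29: dY/dX = 23·√29/58, Y = 23·√29

Elasticity = (23·√29/58) · (29 / (23·√29)) = 1/2

Interpretation: for a small percentage change in X, the percentage change in Y is approximately 0.50 times as large.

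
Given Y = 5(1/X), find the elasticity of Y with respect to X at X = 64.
Elasticity = -1

Elasticity = (dY/dX) · (X/Y)

dY/dX = -5/X²
At X = 64: dY/dX = -5/4096, Y = 5/64

Elasticity = (-5/4096) · (64 / (5/64)) = -1

Interpretation: for a small percentage change in X, the percentage change in Y is approximately -1.00 times as large.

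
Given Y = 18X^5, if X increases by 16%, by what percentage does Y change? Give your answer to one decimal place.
110.0%

For Y = 18X^5:
If X → X(1 + 0.16)
Then Y → Y · (1 + 0.16)^5
     ≈ Y · 2.1003

Percentage change = ((1 + 0.16)^5 − 1) × 100% ≈ 110.0%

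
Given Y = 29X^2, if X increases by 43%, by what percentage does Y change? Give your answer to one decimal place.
104.5%

For Y = 29X^2:
If X → X(1 + 0.43)
Then Y → Y · (1 + 0.43)^2
     = Y · 2.0449

Percentage change = ((1 + 0.43)^2 − 1) × 100% ≈ 104.5%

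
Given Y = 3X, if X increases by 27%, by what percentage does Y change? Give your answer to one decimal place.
27.0%

For Y = 3X:
If X → X(1 + 0.27)
Then Y → Y · (1 + 0.27)^1
     = Y · 1.2700

Percentage change = ((1 + 0.27)^1 − 1) × 100% = 27.0%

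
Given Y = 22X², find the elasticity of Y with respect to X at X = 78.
Elasticity = 2

Elasticity = (dY/dX) · (X/Y)

dY/dX = 44·X
At X = 78: dY/dX = 3432, Y = 133848

Elasticity = 3432 · (78 / 133848) = 2

Interpretation: for a small percentage change in X, the percentage change in Y is approximately 2.00 times as large.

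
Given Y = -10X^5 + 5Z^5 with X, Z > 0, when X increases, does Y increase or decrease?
Y decreases

Taking the partial derivative:
∂Y/∂X = -50X^4

∂Y/∂X = -50X^4 < 0 (assuming positive values)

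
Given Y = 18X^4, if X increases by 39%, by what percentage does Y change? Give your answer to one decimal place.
273.3%

For Y = 18X^4:
If X → X(1 + 0.39)
Then Y → Y · (1 + 0.39)^4
     ≈ Y · 3.7330

Percentage change = ((1 + 0.39)^4 − 1) × 100% ≈ 273.3%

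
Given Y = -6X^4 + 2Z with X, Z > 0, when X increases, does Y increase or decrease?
Y decreases

Taking the partial derivative:
∂Y/∂X = -24X^3

∂Y/∂X = -24X^3 < 0 (assuming positive values)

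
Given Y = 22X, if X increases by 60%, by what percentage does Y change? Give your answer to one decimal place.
60.0%

For Y = 22X:
If X → X(1 + 0.6)
Then Y → Y · (1 + 0.6)^1
     = Y · 1.6000

Percentage change = ((1 + 0.6)^1 − 1) × 100% = 60.0%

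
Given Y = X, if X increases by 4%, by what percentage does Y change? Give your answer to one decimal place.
4.0%

For Y = X:
If X → X(1 + 0.04)
Then Y → Y · (1 + 0.04)^1
     = Y · 1.0400

Percentage change = ((1 + 0.04)^1 − 1) × 100% = 4.0%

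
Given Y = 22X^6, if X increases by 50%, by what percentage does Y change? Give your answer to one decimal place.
1039.1%

For Y = 22X^6:
If X → X(1 + 0.5)
Then Y → Y · (1 + 0.5)^6
     ≈ Y · 11.3906

Percentage change = ((1 + 0.5)^6 − 1) × 100% ≈ 1039.1%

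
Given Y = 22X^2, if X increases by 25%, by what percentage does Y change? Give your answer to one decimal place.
56.3%

For Y = 22X^2:
If X → X(1 + 0.25)
Then Y → Y · (1 + 0.25)^2
     = Y · 1.5625

Percentage change = ((1 + 0.25)^2 − 1) × 100% ≈ 56.3%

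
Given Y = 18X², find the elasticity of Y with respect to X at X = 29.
Elasticity = 2

Elasticity = (dY/dX) · (X/Y)

dY/dX = 36·X
At X = 29: dY/dX = 1044, Y = 15138

Elasticity = 1044 · (29 / 15138) = 2

Interpretation: for a small percentage change in X, the percentage change in Y is approximately 2.00 times as large.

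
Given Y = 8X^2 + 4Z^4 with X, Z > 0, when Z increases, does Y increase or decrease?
Y increases

Taking the partial derivative:
∂Y/∂Z = 16Z^3

∂Y/∂Z = 16Z^3 > 0 (assuming positive values)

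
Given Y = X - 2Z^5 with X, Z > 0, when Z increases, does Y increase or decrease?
Y decreases

Taking the partial derivative:
∂Y/∂Z = -10Z^4

∂Y/∂Z = -10Z^4 < 0 (assuming positive values)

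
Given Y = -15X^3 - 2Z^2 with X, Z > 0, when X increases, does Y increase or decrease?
Y decreases

Taking the partial derivative:
∂Y/∂X = -45X^2

∂Y/∂X = -45X^2 < 0 (assuming positive values)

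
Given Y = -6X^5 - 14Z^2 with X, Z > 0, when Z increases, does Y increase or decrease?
Y decreases

Taking the partial derivative:
∂Y/∂Z = -28Z

∂Y/∂Z = -28Z < 0 (assuming positive values)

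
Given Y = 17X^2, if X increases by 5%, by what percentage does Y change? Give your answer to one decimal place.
10.3%

For Y = 17X^2:
If X → X(1 + 0.05)
Then Y → Y · (1 + 0.05)^2
     = Y · 1.1025

Percentage change = ((1 + 0.05)^2 − 1) × 100% ≈ 10.3%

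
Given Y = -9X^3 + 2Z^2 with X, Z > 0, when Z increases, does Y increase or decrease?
Y increases

Taking the partial derivative:
∂Y/∂Z = 4Z

∂Y/∂Z = 4Z > 0 (assuming positive values)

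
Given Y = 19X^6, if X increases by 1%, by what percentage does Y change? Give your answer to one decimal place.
6.2%

For Y = 19X^6:
If X → X(1 + 0.01)
Then Y → Y · (1 + 0.01)^6
     ≈ Y · 1.0615

Percentage change = ((1 + 0.01)^6 − 1) × 100% ≈ 6.2%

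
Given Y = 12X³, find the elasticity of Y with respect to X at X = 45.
Elasticity = 3

Elasticity = (dY/dX) · (X/Y)

dY/dX = 36·X²
At X = 45: dY/dX = 72900, Y = 1093500

Elasticity = 72900 · (45 / 1093500) = 3

Interpretation: for a small percentage change in X, the percentage change in Y is approximately 3.00 times as large.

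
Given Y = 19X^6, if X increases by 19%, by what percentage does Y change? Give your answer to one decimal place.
184.0%

For Y = 19X^6:
If X → X(1 + 0.19)
Then Y → Y · (1 + 0.19)^6
     ≈ Y · 2.8398

Percentage change = ((1 + 0.19)^6 − 1) × 100% ≈ 184.0%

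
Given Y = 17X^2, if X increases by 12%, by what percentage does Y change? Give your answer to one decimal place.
25.4%

For Y = 17X^2:
If X → X(1 + 0.12)
Then Y → Y · (1 + 0.12)^2
     = Y · 1.2544

Percentage change = ((1 + 0.12)^2 − 1) × 100% ≈ 25.4%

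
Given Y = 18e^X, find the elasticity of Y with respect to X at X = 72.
Elasticity = 72

Elasticity = (dY/dX) · (X/Y)

dY/dX = 18·e^X
At X = 72: dY/dX = 18·e^72, Y = 18·e^72

Elasticity = (18·e^72) · (72 / (18·e^72)) = 72

Interpretation: for a small percentage change in X, the percentage change in Y is approximately 72.00 times as large.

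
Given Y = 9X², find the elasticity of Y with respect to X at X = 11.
Elasticity = 2

Elasticity = (dY/dX) · (X/Y)

dY/dX = 18·X
At X = 11: dY/dX = 198, Y = 1089

Elasticity = 198 · (11 / 1089) = 2

Interpretation: for a small percentage change in X, the percentage change in Y is approximately 2.00 times as large.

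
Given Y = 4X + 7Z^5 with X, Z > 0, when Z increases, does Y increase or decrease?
Y increases

Taking the partial derivative:
∂Y/∂Z = 35Z^4

∂Y/∂Z = 35Z^4 > 0 (assuming positive values)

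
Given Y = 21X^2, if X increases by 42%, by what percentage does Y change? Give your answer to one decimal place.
101.6%

For Y = 21X^2:
If X → X(1 + 0.42)
Then Y → Y · (1 + 0.42)^2
     = Y · 2.0164

Percentage change = ((1 + 0.42)^2 − 1) × 100% ≈ 101.6%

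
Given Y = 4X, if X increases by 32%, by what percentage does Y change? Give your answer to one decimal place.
32.0%

For Y = 4X:
If X → X(1 + 0.32)
Then Y → Y · (1 + 0.32)^1
     = Y · 1.3200

Percentage change = ((1 + 0.32)^1 − 1) × 100% = 32.0%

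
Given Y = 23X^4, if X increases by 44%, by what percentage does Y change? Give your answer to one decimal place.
330.0%

For Y = 23X^4:
If X → X(1 + 0.44)
Then Y → Y · (1 + 0.44)^4
     ≈ Y · 4.2998

Percentage change = ((1 + 0.44)^4 − 1) × 100% ≈ 330.0%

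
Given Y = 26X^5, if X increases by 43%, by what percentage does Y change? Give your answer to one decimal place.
498.0%

For Y = 26X^5:
If X → X(1 + 0.43)
Then Y → Y · (1 + 0.43)^5
     ≈ Y · 5.9797

Percentage change = ((1 + 0.43)^5 − 1) × 100% ≈ 498.0%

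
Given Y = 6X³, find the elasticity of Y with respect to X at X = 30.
Elasticity = 3

Elasticity = (dY/dX) · (X/Y)

dY/dX = 18·X²
At X = 30: dY/dX = 16200, Y = 162000

Elasticity = 16200 · (30 / 162000) = 3

Interpretation: for a small percentage change in X, the percentage change in Y is approximately 3.00 times as large.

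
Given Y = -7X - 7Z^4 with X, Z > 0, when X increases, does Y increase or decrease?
Y decreases

Taking the partial derivative:
∂Y/∂X = -7

∂Y/∂X = -7 < 0 (assuming positive values)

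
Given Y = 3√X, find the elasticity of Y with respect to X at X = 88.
Elasticity = 1/2

Elasticity = (dY/dX) · (X/Y)

dY/dX = 3/(2·√X)
At X = 88: dY/dX = 3·√22/88, Y = 6·√22

Elasticity = (3·√22/88) · (88 / (6·√22)) = 1/2

Interpretation: for a small percentage change in X, the percentage change in Y is approximately 0.50 times as large.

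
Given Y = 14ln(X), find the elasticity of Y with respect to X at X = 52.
Elasticity = 1/ln(52) ≈ 0.2531

Elasticity = (dY/dX) · (X/Y)

dY/dX = 14/X
At X = 52: dY/dX = 7/26, Y = 14·ln(52)

Elasticity = (7/26) · (52 / (14·ln(52))) = 1/ln(52) ≈ 0.2531

Interpretation: for a small percentage change in X, the percentage change in Y is approximately 0.25 times as large.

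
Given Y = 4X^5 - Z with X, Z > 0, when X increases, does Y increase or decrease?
Y increases

Taking the partial derivative:
∂Y/∂X = 20X^4

∂Y/∂X = 20X^4 > 0 (assuming positive values)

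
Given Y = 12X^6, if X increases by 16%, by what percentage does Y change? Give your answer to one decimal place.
143.6%

For Y = 12X^6:
If X → X(1 + 0.16)
Then Y → Y · (1 + 0.16)^6
     ≈ Y · 2.4364

Percentage change = ((1 + 0.16)^6 − 1) × 100% ≈ 143.6%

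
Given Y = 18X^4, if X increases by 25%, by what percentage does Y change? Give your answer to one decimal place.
144.1%

For Y = 18X^4:
If X → X(1 + 0.25)
Then Y → Y · (1 + 0.25)^4
     ≈ Y · 2.4414

Percentage change = ((1 + 0.25)^4 − 1) × 100% ≈ 144.1%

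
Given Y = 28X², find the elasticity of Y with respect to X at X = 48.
Elasticity = 2

Elasticity = (dY/dX) · (X/Y)

dY/dX = 56·X
At X = 48: dY/dX = 2688, Y = 64512

Elasticity = 2688 · (48 / 64512) = 2

Interpretation: for a small percentage change in X, the percentage change in Y is approximately 2.00 times as large.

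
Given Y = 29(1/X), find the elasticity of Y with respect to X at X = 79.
Elasticity = -1

Elasticity = (dY/dX) · (X/Y)

dY/dX = -29/X²
At X = 79: dY/dX = -29/6241, Y = 29/79

Elasticity = (-29/6241) · (79 / (29/79)) = -1

Interpretation: for a small percentage change in X, the percentage change in Y is approximately -1.00 times as large.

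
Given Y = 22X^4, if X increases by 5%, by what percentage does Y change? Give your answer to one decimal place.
21.6%

For Y = 22X^4:
If X → X(1 + 0.05)
Then Y → Y · (1 + 0.05)^4
     ≈ Y · 1.2155

Percentage change = ((1 + 0.05)^4 − 1) × 100% ≈ 21.6%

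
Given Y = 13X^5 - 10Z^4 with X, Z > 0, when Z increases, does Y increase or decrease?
Y decreases

Taking the partial derivative:
∂Y/∂Z = -40Z^3

∂Y/∂Z = -40Z^3 < 0 (assuming positive values)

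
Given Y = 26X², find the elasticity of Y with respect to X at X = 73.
Elasticity = 2

Elasticity = (dY/dX) · (X/Y)

dY/dX = 52·X
At X = 73: dY/dX = 3796, Y = 138554

Elasticity = 3796 · (73 / 138554) = 2

Interpretation: for a small percentage change in X, the percentage change in Y is approximately 2.00 times as large.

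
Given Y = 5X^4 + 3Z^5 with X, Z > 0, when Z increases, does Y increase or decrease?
Y increases

Taking the partial derivative:
∂Y/∂Z = 15Z^4

∂Y/∂Z = 15Z^4 > 0 (assuming positive values)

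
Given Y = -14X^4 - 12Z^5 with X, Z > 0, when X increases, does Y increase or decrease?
Y decreases

Taking the partial derivative:
∂Y/∂X = -56X^3

∂Y/∂X = -56X^3 < 0 (assuming positive values)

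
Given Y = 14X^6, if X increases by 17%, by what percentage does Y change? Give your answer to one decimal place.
156.5%

For Y = 14X^6:
If X → X(1 + 0.17)
Then Y → Y · (1 + 0.17)^6
     ≈ Y · 2.5652

Percentage change = ((1 + 0.17)^6 − 1) × 100% ≈ 156.5%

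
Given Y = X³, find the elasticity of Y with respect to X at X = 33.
Elasticity = 3

Elasticity = (dY/dX) · (X/Y)

dY/dX = 3·X²
At X = 33: dY/dX = 3267, Y = 35937

Elasticity = 3267 · (33 / 35937) = 3

Interpretation: for a small percentage change in X, the percentage change in Y is approximately 3.00 times as large.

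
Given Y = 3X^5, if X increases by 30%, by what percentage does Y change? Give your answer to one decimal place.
271.3%

For Y = 3X^5:
If X → X(1 + 0.3)
Then Y → Y · (1 + 0.3)^5
     ≈ Y · 3.7129

Percentage change = ((1 + 0.3)^5 − 1) × 100% ≈ 271.3%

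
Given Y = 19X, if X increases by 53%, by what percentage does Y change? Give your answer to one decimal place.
53.0%

For Y = 19X:
If X → X(1 + 0.53)
Then Y → Y · (1 + 0.53)^1
     = Y · 1.5300

Percentage change = ((1 + 0.53)^1 − 1) × 100% = 53.0%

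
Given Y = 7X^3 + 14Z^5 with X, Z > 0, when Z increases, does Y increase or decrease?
Y increases

Taking the partial derivative:
∂Y/∂Z = 70Z^4

∂Y/∂Z = 70Z^4 > 0 (assuming positive values)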